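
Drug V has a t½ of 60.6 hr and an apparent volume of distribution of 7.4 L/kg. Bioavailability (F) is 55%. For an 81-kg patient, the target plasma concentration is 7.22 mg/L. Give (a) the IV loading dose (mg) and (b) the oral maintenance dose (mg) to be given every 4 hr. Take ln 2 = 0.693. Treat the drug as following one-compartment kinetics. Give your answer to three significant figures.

Total Vd = 7.4 × 81 = 599.4 L
LD = Vd × C = 599.4 × 7.22 = 4328 mg
CL = 0.693 × Vd / t½ = 0.693 × 599.4 / 60.6 = 6.855 L/h
D = CL × Css × τ / F = 6.855 × 7.22 × 4 / 0.55 = 359.9 mg

(a) 4330 mg; (b) 360 mg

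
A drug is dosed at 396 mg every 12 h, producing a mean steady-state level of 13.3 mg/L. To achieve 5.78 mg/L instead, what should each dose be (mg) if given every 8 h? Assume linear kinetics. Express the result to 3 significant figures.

115 mg

With linear kinetics, Css is proportional to dose rate (D/τ) at fixed clearance.
D₂ = D₁ × (Css,target / Css,current) × (τ₂/τ₁) = 396 × (5.78/13.3) × (8/12) = 114.7 mg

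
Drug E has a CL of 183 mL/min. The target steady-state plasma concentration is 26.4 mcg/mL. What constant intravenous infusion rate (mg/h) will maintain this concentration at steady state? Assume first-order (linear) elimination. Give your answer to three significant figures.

CL = 183 mL/min = 183 × 0.06 = 10.98 L/h
Rate = CL × Css = 10.98 × 26.4 = 289.9 mg/h

290 mg/h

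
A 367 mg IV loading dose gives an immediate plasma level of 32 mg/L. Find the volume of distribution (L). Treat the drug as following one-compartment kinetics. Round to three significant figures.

11.5 L

Immediately after an IV bolus, C₀ = Dose / Vd, so Vd = Dose / C₀.
Vd = 367 / 32 = 11.47 L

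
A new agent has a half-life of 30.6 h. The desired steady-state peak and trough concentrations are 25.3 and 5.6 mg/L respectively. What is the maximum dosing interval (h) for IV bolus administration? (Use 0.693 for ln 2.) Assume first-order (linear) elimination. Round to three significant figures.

66.6 h

k = 0.693 / t½ = 0.693 / 30.6 = 0.02265 h⁻¹
Between IV bolus doses, concentration decays as C = C₀·e^(−kτ), so C_peak/C_trough = e^(kτ).
τ_max = ln(C_peak/C_trough) / k = ln(25.3/5.6) / 0.02265 = 1.508 / 0.02265 = 66.58 h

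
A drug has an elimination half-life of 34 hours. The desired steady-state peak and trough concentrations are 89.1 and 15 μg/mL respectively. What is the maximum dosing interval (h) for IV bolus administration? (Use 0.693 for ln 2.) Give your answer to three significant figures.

k = 0.693 / t½ = 0.693 / 34 = 0.02038 h⁻¹
Between IV bolus doses, concentration decays as C = C₀·e^(−kτ), so C_peak/C_trough = e^(kτ).
τ_max = ln(C_peak/C_trough) / k = ln(89.1/15) / 0.02038 = 1.782 / 0.02038 = 87.44 h

87.4 h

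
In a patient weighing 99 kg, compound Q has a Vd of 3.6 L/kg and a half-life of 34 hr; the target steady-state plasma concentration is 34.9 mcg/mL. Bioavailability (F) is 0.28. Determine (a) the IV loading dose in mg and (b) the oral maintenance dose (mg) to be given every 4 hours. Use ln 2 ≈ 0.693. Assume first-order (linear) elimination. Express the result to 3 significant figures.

Vd = 3.6 L/kg × 99 kg = 356.4 L
LD = Vd × C = 356.4 × 34.9 = 12440 mg
CL = 0.693 × Vd / t½ = 0.693 × 356.4 / 34 = 7.264 L/h
D = CL × Css × τ / F = 7.264 × 34.9 × 4 / 0.28 = 3622 mg

(a) 12400 mg; (b) 3620 mg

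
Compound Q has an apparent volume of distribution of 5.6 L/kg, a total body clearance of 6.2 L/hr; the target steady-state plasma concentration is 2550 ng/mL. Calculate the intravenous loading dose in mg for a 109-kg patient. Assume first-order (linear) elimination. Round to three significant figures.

Vd(total) = 109 kg × 5.6 L/kg = 610.4 L
C = 2550 ng/mL = 2.550 mg/L
LD = Vd × C = 610.4 × 2.550 = 1557 mg

1560 mg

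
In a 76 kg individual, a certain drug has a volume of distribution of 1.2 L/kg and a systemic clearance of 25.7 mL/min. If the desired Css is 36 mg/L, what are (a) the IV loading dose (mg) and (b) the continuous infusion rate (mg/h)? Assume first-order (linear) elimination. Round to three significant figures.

(a) 3280 mg; (b) 55.5 mg/h

Vd = 1.2 L/kg × 76 kg = 91.20 L
Loading dose = Vd × C = 91.20 × 36 = 3283 mg
CL = 25.7 mL/min × 60/1000 = 1.542 L/h
Maintenance: replace elimination → rate = CL × Css = 1.542 × 36 = 55.51 mg/h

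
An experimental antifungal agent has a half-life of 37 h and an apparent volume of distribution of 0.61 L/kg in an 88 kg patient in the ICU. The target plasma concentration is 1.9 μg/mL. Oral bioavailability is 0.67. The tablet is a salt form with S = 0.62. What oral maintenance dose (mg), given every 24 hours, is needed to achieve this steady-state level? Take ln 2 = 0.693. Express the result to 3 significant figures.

Vd = 0.61 L/kg × 88 kg = 53.68 L
CL = 0.693 × Vd / t½ = 0.693 × 53.68 / 37 = 1.005 L/h
D = CL × Css × τ / F / S = 1.005 × 1.9 × 24 / 0.67 / 0.62 = 110.3 mg

110 mg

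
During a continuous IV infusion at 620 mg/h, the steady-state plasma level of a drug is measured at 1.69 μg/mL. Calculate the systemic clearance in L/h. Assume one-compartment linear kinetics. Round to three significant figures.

367 L/h

At steady state, infusion rate = CL × Css, so CL = rate / Css.
CL = 620 / 1.69 = 366.9 L/h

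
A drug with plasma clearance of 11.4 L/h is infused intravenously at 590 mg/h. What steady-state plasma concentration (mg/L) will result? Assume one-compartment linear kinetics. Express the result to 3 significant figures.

51.8 mg/L

Css = rate / CL = 590 / 11.40 = 51.75 mg/L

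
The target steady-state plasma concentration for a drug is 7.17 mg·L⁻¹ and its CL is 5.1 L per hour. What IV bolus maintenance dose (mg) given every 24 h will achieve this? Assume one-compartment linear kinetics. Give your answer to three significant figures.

878 mg

At steady state, dose per interval replaces the amount cleared in that interval: D/τ = CL·Css.
D = CL × Css × τ = 5.100 × 7.17 × 24 = 877.6 mg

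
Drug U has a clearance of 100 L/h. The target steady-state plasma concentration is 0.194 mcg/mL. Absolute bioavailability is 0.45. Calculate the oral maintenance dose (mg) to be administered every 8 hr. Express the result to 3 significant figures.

D = CL × Css × τ / F = 100.0 × 0.194 × 8 / 0.45 = 344.9 mg

345 mg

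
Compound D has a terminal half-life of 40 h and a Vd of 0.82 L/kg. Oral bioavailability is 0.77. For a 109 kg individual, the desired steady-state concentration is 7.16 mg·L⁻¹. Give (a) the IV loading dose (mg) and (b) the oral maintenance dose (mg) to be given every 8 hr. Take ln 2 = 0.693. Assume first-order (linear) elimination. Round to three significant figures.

Total Vd = 0.82 × 109 = 89.38 L
LD = Vd × C = 89.38 × 7.16 = 640.0 mg
CL = 0.693 × Vd / t½ = 0.693 × 89.38 / 40 = 1.549 L/h
D = CL × Css × τ / F = 1.549 × 7.16 × 8 / 0.77 = 115.2 mg

(a) 640 mg; (b) 115 mg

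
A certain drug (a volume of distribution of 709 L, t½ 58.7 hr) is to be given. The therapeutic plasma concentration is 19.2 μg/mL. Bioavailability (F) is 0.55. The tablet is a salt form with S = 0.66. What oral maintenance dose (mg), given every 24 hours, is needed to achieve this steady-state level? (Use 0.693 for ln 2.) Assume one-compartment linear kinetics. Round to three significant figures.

CL = ln 2 · Vd / t½ = 0.693 × 709.0 / 58.7 = 8.370 L/h
D = CL × Css × τ / F / S = 8.370 × 19.2 × 24 / 0.55 / 0.66 = 10630 mg

10600 mg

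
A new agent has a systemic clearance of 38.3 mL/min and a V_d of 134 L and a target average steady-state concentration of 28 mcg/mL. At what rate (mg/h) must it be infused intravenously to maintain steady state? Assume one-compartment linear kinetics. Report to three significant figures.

64.3 mg/h

CL = 38.3 mL/min × 60/1000 = 2.298 L/h
Maintenance depends on clearance, not Vd — rate in must match rate out.
Infusion rate = CL · Css = 2.298 L/h × 28 mg/L = 64.34 mg/h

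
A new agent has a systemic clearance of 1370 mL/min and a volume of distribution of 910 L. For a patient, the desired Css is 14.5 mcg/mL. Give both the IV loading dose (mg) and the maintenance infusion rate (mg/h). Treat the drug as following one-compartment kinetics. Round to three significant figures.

(a) 13200 mg; (b) 1190 mg/h

LD = Vd · C_target = 910.0 × 14.5 = 13200 mg
CL = 1370 mL/min = 1370 × 0.06 = 82.20 L/h
Infusion rate = 82.20 L/h × 14.5 mg/L = 1192 mg/h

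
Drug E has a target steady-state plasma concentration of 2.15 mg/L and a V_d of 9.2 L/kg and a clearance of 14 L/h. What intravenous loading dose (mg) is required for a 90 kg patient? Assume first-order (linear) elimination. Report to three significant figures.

1780 mg

Vd(total) = 90 kg × 9.2 L/kg = 828.0 L
LD = Vd × C = 828.0 × 2.150 = 1780 mg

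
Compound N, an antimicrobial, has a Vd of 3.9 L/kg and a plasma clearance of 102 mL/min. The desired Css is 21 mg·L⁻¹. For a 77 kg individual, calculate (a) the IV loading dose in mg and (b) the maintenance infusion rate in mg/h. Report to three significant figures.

Total Vd = 3.9 × 77 = 300.3 L
Loading: fill Vd to C_target → 300.3 L × 21 mg/L = 6306 mg
CL = 102 mL/min × 60/1000 = 6.120 L/h
Maintenance: replace elimination → rate = CL × Css = 6.120 × 21 = 128.5 mg/h

(a) 6310 mg; (b) 129 mg/h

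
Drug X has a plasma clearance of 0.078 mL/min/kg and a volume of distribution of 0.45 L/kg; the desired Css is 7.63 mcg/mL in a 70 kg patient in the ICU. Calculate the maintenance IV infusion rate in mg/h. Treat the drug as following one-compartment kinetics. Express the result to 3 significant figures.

2.50 mg/h

CL = 0.078 mL/min/kg × 70 kg = 5.460 mL/min = 5.460 × 60/1000 = 0.3276 L/h
Infusion rate = CL · Css = 0.3276 L/h × 7.63 mg/L = 2.500 mg/h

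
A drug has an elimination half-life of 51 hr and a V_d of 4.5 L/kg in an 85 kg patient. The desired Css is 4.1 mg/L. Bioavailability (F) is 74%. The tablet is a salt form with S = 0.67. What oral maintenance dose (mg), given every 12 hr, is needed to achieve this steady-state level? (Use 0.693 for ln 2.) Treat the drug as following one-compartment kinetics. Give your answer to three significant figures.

Total Vd = 4.5 × 85 = 382.5 L
k = 0.693/51 = 0.01359 h⁻¹, so CL = k·Vd = 0.01359 × 382.5 = 5.198 L/h
D = CL × Css × τ / F / S = 5.198 × 4.1 × 12 / 0.74 / 0.67 = 515.8 mg

516 mg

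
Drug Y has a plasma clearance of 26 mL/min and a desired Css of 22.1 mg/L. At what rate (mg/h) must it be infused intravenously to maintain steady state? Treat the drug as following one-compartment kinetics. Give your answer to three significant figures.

34.5 mg/h

Convert clearance: 26 mL/min × 60 min/h ÷ 1000 mL/L = 1.560 L/h
Rate = CL × Css = 1.560 × 22.1 = 34.48 mg/h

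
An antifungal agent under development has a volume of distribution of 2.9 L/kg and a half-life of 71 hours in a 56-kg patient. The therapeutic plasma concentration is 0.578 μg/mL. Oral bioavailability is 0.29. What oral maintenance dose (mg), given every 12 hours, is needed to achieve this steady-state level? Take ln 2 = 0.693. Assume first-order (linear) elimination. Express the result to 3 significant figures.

Total Vd = 2.9 × 56 = 162.4 L
k = 0.693/71 = 0.009761 h⁻¹, so CL = k·Vd = 0.009761 × 162.4 = 1.585 L/h
D = CL × Css × τ / F = 1.585 × 0.578 × 12 / 0.29 = 37.91 mg

37.9 mg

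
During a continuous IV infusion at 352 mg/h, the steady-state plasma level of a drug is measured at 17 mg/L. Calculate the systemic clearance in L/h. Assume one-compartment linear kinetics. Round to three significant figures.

20.7 L/h

At steady state, infusion rate = CL × Css, so CL = rate / Css.
CL = 352 / 17 = 20.71 L/h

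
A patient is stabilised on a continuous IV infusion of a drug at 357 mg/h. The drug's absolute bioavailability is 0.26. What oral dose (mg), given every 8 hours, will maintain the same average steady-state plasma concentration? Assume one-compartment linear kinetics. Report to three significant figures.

To maintain the same Css, the systemic dosing rate must be unchanged: F·D/τ = infusion rate.
D = rate × τ / F = 357 × 8 / 0.26 = 10980 mg

11000 mg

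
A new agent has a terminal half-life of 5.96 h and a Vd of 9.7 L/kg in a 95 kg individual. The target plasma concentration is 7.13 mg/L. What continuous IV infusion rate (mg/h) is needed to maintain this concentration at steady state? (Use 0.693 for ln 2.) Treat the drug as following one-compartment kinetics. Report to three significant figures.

Vd = 9.7 L/kg × 95 kg = 921.5 L
CL = ln 2 · Vd / t½ = 0.693 × 921.5 / 5.96 = 107.1 L/h
Infusion rate = CL × Css = 107.1 × 7.13 = 763.6 mg/h

764 mg/h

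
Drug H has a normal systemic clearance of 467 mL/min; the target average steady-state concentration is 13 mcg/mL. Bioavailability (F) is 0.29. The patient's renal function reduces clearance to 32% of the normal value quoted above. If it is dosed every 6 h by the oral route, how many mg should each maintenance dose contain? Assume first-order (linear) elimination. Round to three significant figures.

CL = 467 mL/min × 60/1000 = 28.02 L/h
Patient clearance = 0.32 × 28.02 = 8.966 L/h
D = CL × Css × τ / F = 8.966 × 13 × 6 / 0.29 = 2412 mg

2410 mg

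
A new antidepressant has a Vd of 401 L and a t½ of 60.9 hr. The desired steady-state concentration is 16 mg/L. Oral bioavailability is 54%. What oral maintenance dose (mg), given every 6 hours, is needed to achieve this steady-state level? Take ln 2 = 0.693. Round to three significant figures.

CL = 0.693 × Vd / t½ = 0.693 × 401.0 / 60.9 = 4.563 L/h
D = CL × Css × τ / F = 4.563 × 16 × 6 / 0.54 = 811.2 mg

811 mg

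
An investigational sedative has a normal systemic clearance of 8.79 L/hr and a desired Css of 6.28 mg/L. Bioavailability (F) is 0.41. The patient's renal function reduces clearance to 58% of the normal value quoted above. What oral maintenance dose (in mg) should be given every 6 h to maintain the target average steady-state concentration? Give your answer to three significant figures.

469 mg

Patient clearance = 0.58 × 8.790 = 5.098 L/h
D = CL × Css × τ / F = 5.098 × 6.28 × 6 / 0.41 = 468.5 mg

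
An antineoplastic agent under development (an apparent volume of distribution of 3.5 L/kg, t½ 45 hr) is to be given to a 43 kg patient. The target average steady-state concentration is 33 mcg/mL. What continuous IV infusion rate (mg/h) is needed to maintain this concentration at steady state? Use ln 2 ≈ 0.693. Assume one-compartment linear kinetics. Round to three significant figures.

76.5 mg/h

Vd = 3.5 L/kg × 43 kg = 150.5 L
CL = ln 2 · Vd / t½ = 0.693 × 150.5 / 45 = 2.318 L/h
Infusion rate = CL × Css = 2.318 × 33 = 76.49 mg/h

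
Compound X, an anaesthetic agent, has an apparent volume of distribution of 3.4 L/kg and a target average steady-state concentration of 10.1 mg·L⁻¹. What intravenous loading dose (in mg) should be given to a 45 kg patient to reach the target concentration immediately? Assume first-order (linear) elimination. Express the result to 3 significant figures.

1550 mg

Vd = 3.4 L/kg × 45 kg = 153.0 L
LD = Vd × C = 153.0 × 10.10 = 1545 mg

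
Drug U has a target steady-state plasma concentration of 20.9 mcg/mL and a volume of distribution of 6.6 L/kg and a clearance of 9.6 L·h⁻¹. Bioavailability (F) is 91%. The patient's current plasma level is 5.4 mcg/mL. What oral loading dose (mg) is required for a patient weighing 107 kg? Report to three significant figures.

Vd(total) = 107 kg × 6.6 L/kg = 706.2 L
The loading dose fills Vd to the target concentration.
Concentration deficit ΔC = 20.9 − 5.4 = 15.50 mg/L
LD = Vd × ΔC / F = 706.2 × 15.50 / 0.91 = 12030 mg

12000 mg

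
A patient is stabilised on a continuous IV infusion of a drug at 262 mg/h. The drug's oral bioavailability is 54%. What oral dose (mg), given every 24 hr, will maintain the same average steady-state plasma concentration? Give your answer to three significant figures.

To maintain the same Css, the systemic dosing rate must be unchanged: F·D/τ = infusion rate.
D = rate × τ / F = 262 × 24 / 0.54 = 11640 mg

11600 mg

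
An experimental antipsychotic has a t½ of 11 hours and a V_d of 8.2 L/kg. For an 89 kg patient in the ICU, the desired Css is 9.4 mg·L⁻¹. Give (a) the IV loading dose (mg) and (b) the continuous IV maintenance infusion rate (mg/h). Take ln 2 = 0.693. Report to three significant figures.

Vd(total) = 89 kg × 8.2 L/kg = 729.8 L
LD = Vd × C = 729.8 × 9.4 = 6860 mg
CL = 0.693 × Vd / t½ = 0.693 × 729.8 / 11 = 45.98 L/h
Infusion rate = CL × Css = 45.98 × 9.4 = 432.2 mg/h

(a) 6860 mg; (b) 432 mg/h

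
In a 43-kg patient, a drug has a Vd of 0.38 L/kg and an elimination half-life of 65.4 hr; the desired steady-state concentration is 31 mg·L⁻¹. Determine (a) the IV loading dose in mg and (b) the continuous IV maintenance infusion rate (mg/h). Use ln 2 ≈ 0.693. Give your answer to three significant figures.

Vd(total) = 43 kg × 0.38 L/kg = 16.34 L
LD = Vd × C = 16.34 × 31 = 506.5 mg
CL = 0.693 × Vd / t½ = 0.693 × 16.34 / 65.4 = 0.1731 L/h
Infusion rate = CL × Css = 0.1731 × 31 = 5.366 mg/h

(a) 507 mg; (b) 5.37 mg/h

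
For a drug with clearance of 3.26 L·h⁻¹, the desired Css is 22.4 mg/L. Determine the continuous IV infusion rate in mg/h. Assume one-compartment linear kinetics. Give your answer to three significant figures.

Rate = CL × Css = 3.260 × 22.4 = 73.02 mg/h

73.0 mg/h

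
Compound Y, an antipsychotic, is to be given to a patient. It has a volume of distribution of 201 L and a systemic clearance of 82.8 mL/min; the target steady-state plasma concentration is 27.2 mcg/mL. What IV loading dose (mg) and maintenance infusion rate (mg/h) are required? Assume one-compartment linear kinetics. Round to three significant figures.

Loading dose = Vd × C = 201.0 × 27.2 = 5467 mg
CL = 82.8 mL/min × 60/1000 = 4.968 L/h
Infusion rate = 4.968 L/h × 27.2 mg/L = 135.1 mg/h

(a) 5470 mg; (b) 135 mg/h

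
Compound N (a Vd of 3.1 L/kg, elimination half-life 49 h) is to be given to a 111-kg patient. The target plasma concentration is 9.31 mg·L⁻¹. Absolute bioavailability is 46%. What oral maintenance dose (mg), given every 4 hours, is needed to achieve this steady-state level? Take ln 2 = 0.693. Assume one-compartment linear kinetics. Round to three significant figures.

394 mg

Total Vd = 3.1 × 111 = 344.1 L
k = 0.693/49 = 0.01414 h⁻¹, so CL = k·Vd = 0.01414 × 344.1 = 4.866 L/h
D = CL × Css × τ / F = 4.866 × 9.31 × 4 / 0.46 = 393.9 mg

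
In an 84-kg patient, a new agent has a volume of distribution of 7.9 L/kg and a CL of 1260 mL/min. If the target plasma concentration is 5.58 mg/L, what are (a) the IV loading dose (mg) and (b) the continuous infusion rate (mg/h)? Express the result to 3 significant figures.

(a) 3700 mg; (b) 422 mg/h

Vd(total) = 84 kg × 7.9 L/kg = 663.6 L
Loading: fill Vd to C_target → 663.6 L × 5.58 mg/L = 3703 mg
CL = 1260 mL/min = 1260 × 0.06 = 75.60 L/h
Maintenance: replace elimination → rate = CL × Css = 75.60 × 5.58 = 421.8 mg/h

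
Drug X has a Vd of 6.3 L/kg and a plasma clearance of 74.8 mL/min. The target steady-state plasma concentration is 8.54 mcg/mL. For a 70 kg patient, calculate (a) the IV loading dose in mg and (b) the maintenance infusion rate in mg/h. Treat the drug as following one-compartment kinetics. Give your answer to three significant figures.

Vd(total) = 70 kg × 6.3 L/kg = 441.0 L
LD = Vd · C_target = 441.0 × 8.54 = 3766 mg
CL = 74.8 mL/min × 60/1000 = 4.488 L/h
Infusion rate = 4.488 L/h × 8.54 mg/L = 38.33 mg/h

(a) 3770 mg; (b) 38.3 mg/h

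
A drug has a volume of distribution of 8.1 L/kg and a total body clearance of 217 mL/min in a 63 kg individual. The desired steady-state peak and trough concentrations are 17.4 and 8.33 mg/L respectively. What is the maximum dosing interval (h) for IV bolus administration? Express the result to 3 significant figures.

28.9 h

Vd(total) = 63 kg × 8.1 L/kg = 510.3 L
CL = 217 mL/min = 217 × 0.06 = 13.02 L/h
k = CL / Vd = 13.02 / 510.3 = 0.02551 h⁻¹
Between IV bolus doses, concentration decays as C = C₀·e^(−kτ), so C_peak/C_trough = e^(kτ).
τ_max = ln(C_peak/C_trough) / k = ln(17.4/8.33) / 0.02551 = 0.7366 / 0.02551 = 28.87 h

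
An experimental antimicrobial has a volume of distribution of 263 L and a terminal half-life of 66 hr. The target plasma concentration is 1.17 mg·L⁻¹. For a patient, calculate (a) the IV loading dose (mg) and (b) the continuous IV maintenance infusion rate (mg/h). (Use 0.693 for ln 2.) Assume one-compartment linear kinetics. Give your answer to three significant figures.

(a) 308 mg; (b) 3.23 mg/h

LD = Vd × C = 263.0 × 1.17 = 307.7 mg
CL = 0.693 × Vd / t½ = 0.693 × 263.0 / 66 = 2.762 L/h
Infusion rate = CL × Css = 2.762 × 1.17 = 3.232 mg/h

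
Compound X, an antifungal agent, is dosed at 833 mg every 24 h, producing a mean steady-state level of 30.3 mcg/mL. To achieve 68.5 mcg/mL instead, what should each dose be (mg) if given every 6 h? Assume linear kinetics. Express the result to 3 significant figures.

471 mg

With linear kinetics, Css is proportional to dose rate (D/τ) at fixed clearance.
D₂ = D₁ × (Css,target / Css,current) × (τ₂/τ₁) = 833 × (68.5/30.3) × (6/24) = 470.8 mg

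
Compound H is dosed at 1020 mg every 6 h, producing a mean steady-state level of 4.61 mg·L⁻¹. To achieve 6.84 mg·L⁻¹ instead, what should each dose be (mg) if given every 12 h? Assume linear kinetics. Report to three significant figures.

With linear kinetics, Css is proportional to dose rate (D/τ) at fixed clearance.
D₂ = D₁ × (Css,target / Css,current) × (τ₂/τ₁) = 1020 × (6.84/4.61) × (12/6) = 3027 mg

3030 mg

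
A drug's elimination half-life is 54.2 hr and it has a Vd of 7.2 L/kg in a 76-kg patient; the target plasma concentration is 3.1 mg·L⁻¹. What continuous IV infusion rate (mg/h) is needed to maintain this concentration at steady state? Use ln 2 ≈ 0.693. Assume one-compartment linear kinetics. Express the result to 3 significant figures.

Total Vd = 7.2 × 76 = 547.2 L
CL = ln 2 · Vd / t½ = 0.693 × 547.2 / 54.2 = 6.996 L/h
Infusion rate = CL × Css = 6.996 × 3.1 = 21.69 mg/h

21.7 mg/h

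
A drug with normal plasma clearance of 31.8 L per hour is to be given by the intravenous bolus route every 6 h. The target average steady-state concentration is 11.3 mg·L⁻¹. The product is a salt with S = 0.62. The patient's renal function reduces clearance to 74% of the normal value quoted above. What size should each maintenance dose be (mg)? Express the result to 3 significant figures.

Patient clearance = 0.74 × 31.80 = 23.53 L/h
D = CL × Css × τ / S = 23.53 × 11.3 × 6 / 0.62 = 2573 mg

2570 mg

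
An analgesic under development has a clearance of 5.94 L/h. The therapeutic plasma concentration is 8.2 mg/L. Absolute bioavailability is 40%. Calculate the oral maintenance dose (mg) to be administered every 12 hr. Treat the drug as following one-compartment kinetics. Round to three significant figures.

1460 mg

D = CL × Css × τ / F = 5.940 × 8.2 × 12 / 0.4 = 1461 mg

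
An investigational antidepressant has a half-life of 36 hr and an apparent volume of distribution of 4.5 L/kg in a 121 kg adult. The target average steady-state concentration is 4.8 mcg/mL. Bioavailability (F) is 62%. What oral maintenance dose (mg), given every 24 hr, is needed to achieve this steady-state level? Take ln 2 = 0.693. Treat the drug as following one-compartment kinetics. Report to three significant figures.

1950 mg

Total Vd = 4.5 × 121 = 544.5 L
CL = ln 2 · Vd / t½ = 0.693 × 544.5 / 36 = 10.48 L/h
D = CL × Css × τ / F = 10.48 × 4.8 × 24 / 0.62 = 1947 mg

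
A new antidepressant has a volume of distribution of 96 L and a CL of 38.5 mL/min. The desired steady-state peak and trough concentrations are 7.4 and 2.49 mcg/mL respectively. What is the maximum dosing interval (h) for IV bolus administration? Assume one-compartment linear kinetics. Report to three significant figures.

45.3 h

CL = 38.5 mL/min = 38.5 × 0.06 = 2.310 L/h
k = CL / Vd = 2.310 / 96.00 = 0.02406 h⁻¹
Between IV bolus doses, concentration decays as C = C₀·e^(−kτ), so C_peak/C_trough = e^(kτ).
τ_max = ln(C_peak/C_trough) / k = ln(7.4/2.49) / 0.02406 = 1.089 / 0.02406 = 45.26 h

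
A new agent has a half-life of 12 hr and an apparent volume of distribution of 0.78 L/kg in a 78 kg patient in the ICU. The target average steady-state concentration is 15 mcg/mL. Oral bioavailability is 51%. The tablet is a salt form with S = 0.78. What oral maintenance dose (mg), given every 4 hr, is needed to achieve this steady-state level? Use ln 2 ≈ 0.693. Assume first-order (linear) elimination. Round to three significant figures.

Vd = 0.78 L/kg × 78 kg = 60.84 L
CL = 0.693 × Vd / t½ = 0.693 × 60.84 / 12 = 3.514 L/h
D = CL × Css × τ / F / S = 3.514 × 15 × 4 / 0.51 / 0.78 = 530.0 mg

530 mg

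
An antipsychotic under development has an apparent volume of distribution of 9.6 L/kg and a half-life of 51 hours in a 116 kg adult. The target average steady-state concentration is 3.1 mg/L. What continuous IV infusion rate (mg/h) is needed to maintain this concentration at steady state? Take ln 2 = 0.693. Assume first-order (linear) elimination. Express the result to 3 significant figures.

Total Vd = 9.6 × 116 = 1114 L
CL = ln 2 · Vd / t½ = 0.693 × 1114 / 51 = 15.14 L/h
Infusion rate = CL × Css = 15.14 × 3.1 = 46.93 mg/h

46.9 mg/h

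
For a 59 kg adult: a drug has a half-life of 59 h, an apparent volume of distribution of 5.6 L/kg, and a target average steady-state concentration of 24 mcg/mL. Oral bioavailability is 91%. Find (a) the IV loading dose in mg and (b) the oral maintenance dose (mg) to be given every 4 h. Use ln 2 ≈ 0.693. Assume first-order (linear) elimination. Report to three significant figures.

(a) 7930 mg; (b) 409 mg

Total Vd = 5.6 × 59 = 330.4 L
LD = Vd × C = 330.4 × 24 = 7930 mg
CL = 0.693 × Vd / t½ = 0.693 × 330.4 / 59 = 3.881 L/h
D = CL × Css × τ / F = 3.881 × 24 × 4 / 0.91 = 409.4 mg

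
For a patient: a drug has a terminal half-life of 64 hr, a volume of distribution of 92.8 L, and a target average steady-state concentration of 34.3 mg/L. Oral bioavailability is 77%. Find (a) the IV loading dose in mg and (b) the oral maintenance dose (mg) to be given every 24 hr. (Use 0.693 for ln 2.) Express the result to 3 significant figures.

(a) 3180 mg; (b) 1070 mg

LD = Vd × C = 92.80 × 34.3 = 3183 mg
CL = 0.693 × Vd / t½ = 0.693 × 92.80 / 64 = 1.005 L/h
D = CL × Css × τ / F = 1.005 × 34.3 × 24 / 0.77 = 1074 mg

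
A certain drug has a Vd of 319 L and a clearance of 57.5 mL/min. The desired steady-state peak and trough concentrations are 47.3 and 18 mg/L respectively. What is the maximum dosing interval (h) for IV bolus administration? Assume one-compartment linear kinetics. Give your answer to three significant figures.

CL = 57.5 mL/min = 57.5 × 0.06 = 3.450 L/h
k = CL / Vd = 3.450 / 319.0 = 0.01082 h⁻¹
Between IV bolus doses, concentration decays as C = C₀·e^(−kτ), so C_peak/C_trough = e^(kτ).
τ_max = ln(C_peak/C_trough) / k = ln(47.3/18) / 0.01082 = 0.9661 / 0.01082 = 89.29 h

89.3 h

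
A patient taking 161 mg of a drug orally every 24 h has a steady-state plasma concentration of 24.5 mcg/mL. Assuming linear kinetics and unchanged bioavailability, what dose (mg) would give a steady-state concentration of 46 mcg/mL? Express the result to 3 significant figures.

302 mg

With linear kinetics, Css is proportional to dose rate (D/τ) at fixed clearance.
D₂ = D₁ × (Css,target / Css,current) = 161 × 46/24.5 = 302.3 mg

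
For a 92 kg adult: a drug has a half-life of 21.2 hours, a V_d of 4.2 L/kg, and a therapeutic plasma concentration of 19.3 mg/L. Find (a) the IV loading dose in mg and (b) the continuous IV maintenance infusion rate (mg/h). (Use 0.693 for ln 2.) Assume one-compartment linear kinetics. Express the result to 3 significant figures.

(a) 7460 mg; (b) 244 mg/h

Total Vd = 4.2 × 92 = 386.4 L
LD = Vd × C = 386.4 × 19.3 = 7458 mg
CL = 0.693 × Vd / t½ = 0.693 × 386.4 / 21.2 = 12.63 L/h
Infusion rate = CL × Css = 12.63 × 19.3 = 243.8 mg/h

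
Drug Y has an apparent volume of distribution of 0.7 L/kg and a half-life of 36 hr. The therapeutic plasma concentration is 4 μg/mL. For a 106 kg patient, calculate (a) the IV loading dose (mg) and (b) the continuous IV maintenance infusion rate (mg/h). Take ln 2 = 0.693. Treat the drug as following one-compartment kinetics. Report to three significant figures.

Vd = 0.7 L/kg × 106 kg = 74.20 L
LD = Vd × C = 74.20 × 4 = 296.8 mg
CL = 0.693 × Vd / t½ = 0.693 × 74.20 / 36 = 1.428 L/h
Infusion rate = CL × Css = 1.428 × 4 = 5.712 mg/h

(a) 297 mg; (b) 5.71 mg/h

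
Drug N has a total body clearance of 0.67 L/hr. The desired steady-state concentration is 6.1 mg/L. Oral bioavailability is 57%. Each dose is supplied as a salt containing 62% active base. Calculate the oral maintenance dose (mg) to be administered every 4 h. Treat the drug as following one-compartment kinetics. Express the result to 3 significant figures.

46.3 mg

D = CL × Css × τ / F / S = 0.6700 × 6.1 × 4 / 0.57 / 0.62 = 46.26 mg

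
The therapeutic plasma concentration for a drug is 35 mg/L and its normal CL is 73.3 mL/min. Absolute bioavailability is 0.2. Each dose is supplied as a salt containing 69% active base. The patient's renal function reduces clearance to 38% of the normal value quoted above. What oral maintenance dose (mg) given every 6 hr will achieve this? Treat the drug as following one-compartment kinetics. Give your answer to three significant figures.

2540 mg

CL = 73.3 mL/min × 60/1000 = 4.398 L/h
Patient clearance = 0.38 × 4.398 = 1.671 L/h
D = CL × Css × τ / F / S = 1.671 × 35 × 6 / 0.2 / 0.69 = 2543 mg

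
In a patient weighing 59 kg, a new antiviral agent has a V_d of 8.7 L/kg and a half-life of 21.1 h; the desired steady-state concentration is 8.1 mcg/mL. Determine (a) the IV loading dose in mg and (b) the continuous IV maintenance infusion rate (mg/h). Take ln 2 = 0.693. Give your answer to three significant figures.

Total Vd = 8.7 × 59 = 513.3 L
LD = Vd × C = 513.3 × 8.1 = 4158 mg
CL = 0.693 × Vd / t½ = 0.693 × 513.3 / 21.1 = 16.86 L/h
Infusion rate = CL × Css = 16.86 × 8.1 = 136.6 mg/h

(a) 4160 mg; (b) 137 mg/h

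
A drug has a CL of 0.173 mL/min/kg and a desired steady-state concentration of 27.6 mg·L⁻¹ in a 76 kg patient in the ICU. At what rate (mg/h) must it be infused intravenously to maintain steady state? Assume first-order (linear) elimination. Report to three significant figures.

CL = 0.173 mL/min/kg × 76 kg = 13.15 mL/min = 13.15 × 60/1000 = 0.7890 L/h
R₀ = 0.7890 × 27.6 = 21.78 mg/h

21.8 mg/h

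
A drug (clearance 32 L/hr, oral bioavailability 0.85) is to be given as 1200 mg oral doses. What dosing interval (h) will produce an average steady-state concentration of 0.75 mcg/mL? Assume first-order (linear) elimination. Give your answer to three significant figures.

F·D/τ = CL·Css → τ = F·D / (CL·Css).
τ = 0.85 × 1200 / (32 × 0.75) = 42.50 h

42.5 h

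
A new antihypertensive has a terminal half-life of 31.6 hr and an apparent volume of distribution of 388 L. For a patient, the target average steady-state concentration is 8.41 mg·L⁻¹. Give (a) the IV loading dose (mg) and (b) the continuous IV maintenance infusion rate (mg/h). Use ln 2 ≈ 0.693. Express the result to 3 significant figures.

(a) 3260 mg; (b) 71.6 mg/h

LD = Vd × C = 388.0 × 8.41 = 3263 mg
CL = 0.693 × Vd / t½ = 0.693 × 388.0 / 31.6 = 8.509 L/h
Infusion rate = CL × Css = 8.509 × 8.41 = 71.56 mg/h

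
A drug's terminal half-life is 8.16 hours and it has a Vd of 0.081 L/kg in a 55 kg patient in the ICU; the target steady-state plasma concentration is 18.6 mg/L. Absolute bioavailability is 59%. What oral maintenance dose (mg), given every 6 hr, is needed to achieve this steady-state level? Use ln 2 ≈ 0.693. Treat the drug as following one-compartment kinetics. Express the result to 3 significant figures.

Total Vd = 0.081 × 55 = 4.455 L
CL = ln 2 · Vd / t½ = 0.693 × 4.455 / 8.16 = 0.3783 L/h
D = CL × Css × τ / F = 0.3783 × 18.6 × 6 / 0.59 = 71.56 mg

71.6 mg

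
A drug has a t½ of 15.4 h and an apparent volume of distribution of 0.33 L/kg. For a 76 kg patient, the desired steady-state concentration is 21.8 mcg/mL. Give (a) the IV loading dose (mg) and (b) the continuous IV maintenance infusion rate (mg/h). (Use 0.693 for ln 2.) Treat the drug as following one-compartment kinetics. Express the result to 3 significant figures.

(a) 547 mg; (b) 24.6 mg/h

Vd = 0.33 L/kg × 76 kg = 25.08 L
LD = Vd × C = 25.08 × 21.8 = 546.7 mg
CL = 0.693 × Vd / t½ = 0.693 × 25.08 / 15.4 = 1.129 L/h
Infusion rate = CL × Css = 1.129 × 21.8 = 24.61 mg/h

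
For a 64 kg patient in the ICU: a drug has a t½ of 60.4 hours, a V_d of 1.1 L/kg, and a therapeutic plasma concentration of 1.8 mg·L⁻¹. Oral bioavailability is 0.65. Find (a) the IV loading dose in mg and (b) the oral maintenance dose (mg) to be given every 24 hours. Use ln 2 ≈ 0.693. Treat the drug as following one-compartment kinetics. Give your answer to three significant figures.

Vd(total) = 64 kg × 1.1 L/kg = 70.40 L
LD = Vd × C = 70.40 × 1.8 = 126.7 mg
CL = 0.693 × Vd / t½ = 0.693 × 70.40 / 60.4 = 0.8077 L/h
D = CL × Css × τ / F = 0.8077 × 1.8 × 24 / 0.65 = 53.68 mg

(a) 127 mg; (b) 53.7 mg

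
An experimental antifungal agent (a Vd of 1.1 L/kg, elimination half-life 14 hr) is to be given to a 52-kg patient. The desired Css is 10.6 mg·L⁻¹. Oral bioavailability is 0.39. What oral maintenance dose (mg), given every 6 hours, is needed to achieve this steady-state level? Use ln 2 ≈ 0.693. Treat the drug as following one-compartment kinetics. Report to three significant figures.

462 mg

Vd = 1.1 L/kg × 52 kg = 57.20 L
CL = ln 2 · Vd / t½ = 0.693 × 57.20 / 14 = 2.831 L/h
D = CL × Css × τ / F = 2.831 × 10.6 × 6 / 0.39 = 461.7 mg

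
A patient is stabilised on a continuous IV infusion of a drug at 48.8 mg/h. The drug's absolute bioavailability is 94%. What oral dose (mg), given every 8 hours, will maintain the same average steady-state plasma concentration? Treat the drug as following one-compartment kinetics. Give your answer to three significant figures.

415 mg

To maintain the same Css, the systemic dosing rate must be unchanged: F·D/τ = infusion rate.
D = rate × τ / F = 48.8 × 8 / 0.94 = 415.3 mg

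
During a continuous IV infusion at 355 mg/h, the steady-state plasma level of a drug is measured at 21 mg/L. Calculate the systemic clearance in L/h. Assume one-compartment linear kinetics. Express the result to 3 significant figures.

16.9 L/h

At steady state, infusion rate = CL × Css, so CL = rate / Css.
CL = 355 / 21 = 16.90 L/h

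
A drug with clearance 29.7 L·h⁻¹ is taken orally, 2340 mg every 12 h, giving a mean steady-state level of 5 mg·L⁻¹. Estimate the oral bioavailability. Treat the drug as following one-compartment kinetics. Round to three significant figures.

F·D/τ = CL·Css at steady state → F = CL·Css·τ / D.
F = 29.7 × 5 × 12 / 2340 = 0.762

0.762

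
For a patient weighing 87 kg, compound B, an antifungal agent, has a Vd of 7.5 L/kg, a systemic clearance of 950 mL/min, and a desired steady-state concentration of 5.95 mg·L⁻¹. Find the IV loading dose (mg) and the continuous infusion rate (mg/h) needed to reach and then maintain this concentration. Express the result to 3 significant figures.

(a) 3880 mg; (b) 339 mg/h

Vd = 7.5 L/kg × 87 kg = 652.5 L
Loading dose = Vd × C = 652.5 × 5.95 = 3882 mg
Convert clearance: 950 mL/min × 60 min/h ÷ 1000 mL/L = 57.00 L/h
Maintenance infusion rate = CL × Css = 57.00 × 5.95 = 339.2 mg/h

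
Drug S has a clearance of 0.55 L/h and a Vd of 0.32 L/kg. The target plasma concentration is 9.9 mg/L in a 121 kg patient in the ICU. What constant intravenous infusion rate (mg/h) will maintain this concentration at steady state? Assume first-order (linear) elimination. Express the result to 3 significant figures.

5.45 mg/h

Infusion rate = CL · Css = 0.5500 L/h × 9.9 mg/L = 5.445 mg/h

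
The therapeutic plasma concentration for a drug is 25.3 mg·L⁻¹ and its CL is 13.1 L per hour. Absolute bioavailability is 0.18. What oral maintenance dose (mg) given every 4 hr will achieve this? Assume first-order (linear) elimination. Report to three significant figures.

D = CL × Css × τ / F = 13.10 × 25.3 × 4 / 0.18 = 7365 mg

7370 mg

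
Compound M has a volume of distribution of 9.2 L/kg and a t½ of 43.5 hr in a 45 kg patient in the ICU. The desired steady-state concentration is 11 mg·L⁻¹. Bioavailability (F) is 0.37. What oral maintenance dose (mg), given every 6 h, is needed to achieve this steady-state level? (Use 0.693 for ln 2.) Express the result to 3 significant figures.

1180 mg

Vd = 9.2 L/kg × 45 kg = 414.0 L
CL = 0.693 × Vd / t½ = 0.693 × 414.0 / 43.5 = 6.595 L/h
D = CL × Css × τ / F = 6.595 × 11 × 6 / 0.37 = 1176 mg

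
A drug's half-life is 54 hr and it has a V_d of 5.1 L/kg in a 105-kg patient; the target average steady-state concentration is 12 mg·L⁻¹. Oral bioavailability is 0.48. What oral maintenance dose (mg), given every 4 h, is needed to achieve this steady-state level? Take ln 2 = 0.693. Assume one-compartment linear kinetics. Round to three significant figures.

687 mg

Total Vd = 5.1 × 105 = 535.5 L
k = 0.693/54 = 0.01283 h⁻¹, so CL = k·Vd = 0.01283 × 535.5 = 6.870 L/h
D = CL × Css × τ / F = 6.870 × 12 × 4 / 0.48 = 687.0 mg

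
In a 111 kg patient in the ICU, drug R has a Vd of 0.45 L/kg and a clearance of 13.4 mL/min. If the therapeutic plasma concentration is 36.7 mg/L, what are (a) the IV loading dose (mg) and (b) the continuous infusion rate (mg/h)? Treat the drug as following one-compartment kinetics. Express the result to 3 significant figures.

(a) 1830 mg; (b) 29.5 mg/h

Total Vd = 0.45 × 111 = 49.95 L
Loading: fill Vd to C_target → 49.95 L × 36.7 mg/L = 1833 mg
Convert clearance: 13.4 mL/min × 60 min/h ÷ 1000 mL/L = 0.8040 L/h
Maintenance: replace elimination → rate = CL × Css = 0.8040 × 36.7 = 29.51 mg/h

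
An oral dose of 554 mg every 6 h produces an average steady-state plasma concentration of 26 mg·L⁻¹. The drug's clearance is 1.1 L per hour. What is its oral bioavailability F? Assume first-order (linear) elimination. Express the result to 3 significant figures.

0.310

F·D/τ = CL·Css at steady state → F = CL·Css·τ / D.
F = 1.1 × 26 × 6 / 554 = 0.310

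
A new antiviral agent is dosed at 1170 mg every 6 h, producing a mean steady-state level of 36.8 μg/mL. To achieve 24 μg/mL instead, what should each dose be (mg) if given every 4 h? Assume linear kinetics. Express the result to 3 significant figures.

509 mg

With linear kinetics, Css is proportional to dose rate (D/τ) at fixed clearance.
D₂ = D₁ × (Css,target / Css,current) × (τ₂/τ₁) = 1170 × (24/36.8) × (4/6) = 508.7 mg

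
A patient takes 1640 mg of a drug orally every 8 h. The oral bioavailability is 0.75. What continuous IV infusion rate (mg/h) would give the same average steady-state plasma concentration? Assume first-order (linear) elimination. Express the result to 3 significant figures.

Equivalent systemic input: infusion rate = F·D/τ.
Rate = 0.75 × 1640 / 8 = 153.8 mg/h

154 mg/h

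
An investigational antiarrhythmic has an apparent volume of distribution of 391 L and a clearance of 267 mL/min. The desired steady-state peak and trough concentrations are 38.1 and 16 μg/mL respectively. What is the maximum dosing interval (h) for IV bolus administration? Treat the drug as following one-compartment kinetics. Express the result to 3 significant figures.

CL = 267 mL/min × 60/1000 = 16.02 L/h
k = CL / Vd = 16.02 / 391.0 = 0.04097 h⁻¹
Between IV bolus doses, concentration decays as C = C₀·e^(−kτ), so C_peak/C_trough = e^(kτ).
τ_max = ln(C_peak/C_trough) / k = ln(38.1/16) / 0.04097 = 0.8676 / 0.04097 = 21.18 h

21.2 h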